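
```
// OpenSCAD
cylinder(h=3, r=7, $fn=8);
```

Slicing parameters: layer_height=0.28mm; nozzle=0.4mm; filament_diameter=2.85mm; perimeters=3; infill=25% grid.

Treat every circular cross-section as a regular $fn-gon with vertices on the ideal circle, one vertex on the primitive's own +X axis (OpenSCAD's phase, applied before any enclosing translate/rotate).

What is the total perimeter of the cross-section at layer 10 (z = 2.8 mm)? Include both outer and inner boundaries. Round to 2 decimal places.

At z = 2.8 mm: the r=7 cylinder gives a regular 8-gon of circumradius 7 (constant along its height) (perimeter = 2·8·7.000·sin(180°/8) = 42.86 mm). Overall, the cross-section is a single solid region. Total boundary length (outer) = 42.86 mm.

42.86 mm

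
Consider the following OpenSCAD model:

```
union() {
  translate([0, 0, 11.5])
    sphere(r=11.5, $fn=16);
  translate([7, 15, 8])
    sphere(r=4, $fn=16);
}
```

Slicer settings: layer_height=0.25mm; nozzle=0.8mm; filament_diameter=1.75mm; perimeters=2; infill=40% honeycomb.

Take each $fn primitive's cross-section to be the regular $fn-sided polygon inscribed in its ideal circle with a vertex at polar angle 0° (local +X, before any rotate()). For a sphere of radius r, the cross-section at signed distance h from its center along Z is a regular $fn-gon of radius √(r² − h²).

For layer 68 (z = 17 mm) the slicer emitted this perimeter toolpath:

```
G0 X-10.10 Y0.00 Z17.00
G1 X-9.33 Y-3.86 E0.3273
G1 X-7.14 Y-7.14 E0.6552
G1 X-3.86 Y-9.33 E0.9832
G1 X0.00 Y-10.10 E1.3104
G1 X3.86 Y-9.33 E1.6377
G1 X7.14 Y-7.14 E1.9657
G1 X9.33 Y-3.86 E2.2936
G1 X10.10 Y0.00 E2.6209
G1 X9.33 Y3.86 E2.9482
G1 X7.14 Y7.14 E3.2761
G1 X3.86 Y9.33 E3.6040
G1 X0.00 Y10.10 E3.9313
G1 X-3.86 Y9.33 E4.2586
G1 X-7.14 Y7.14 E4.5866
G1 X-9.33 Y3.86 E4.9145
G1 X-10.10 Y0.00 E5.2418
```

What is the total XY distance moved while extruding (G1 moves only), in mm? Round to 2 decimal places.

63.04 mm

Sum the Euclidean lengths of each G1 segment: total = 63.04 mm.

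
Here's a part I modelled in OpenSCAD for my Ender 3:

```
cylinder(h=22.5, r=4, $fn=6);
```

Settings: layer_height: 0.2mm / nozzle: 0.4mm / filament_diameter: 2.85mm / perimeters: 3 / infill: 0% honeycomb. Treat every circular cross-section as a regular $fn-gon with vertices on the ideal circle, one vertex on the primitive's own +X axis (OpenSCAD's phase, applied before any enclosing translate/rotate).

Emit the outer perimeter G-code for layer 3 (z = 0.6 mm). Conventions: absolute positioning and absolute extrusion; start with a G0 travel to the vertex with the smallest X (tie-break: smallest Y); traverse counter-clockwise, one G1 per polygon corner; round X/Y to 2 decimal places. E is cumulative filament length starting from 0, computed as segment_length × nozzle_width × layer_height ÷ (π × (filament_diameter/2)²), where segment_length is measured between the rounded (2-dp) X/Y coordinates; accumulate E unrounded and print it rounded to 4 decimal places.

G0 X-4.00 Y0.00 Z0.60
G1 X-2.00 Y-3.46 E0.0501
G1 X2.00 Y-3.46 E0.1003
G1 X4.00 Y0.00 E0.1504
G1 X2.00 Y3.46 E0.2005
G1 X-2.00 Y3.46 E0.2507
G1 X-4.00 Y0.00 E0.3008

At z = 0.6 mm: the r=4 cylinder contributes a regular 6-gon of circumradius 4. The outline is a single polygon with 6 vertices. Extrusion per mm of travel: 0.4 × 0.2 / (π × 1.425²) = 0.012540. Accumulating E over each segment gives final E = 0.3008.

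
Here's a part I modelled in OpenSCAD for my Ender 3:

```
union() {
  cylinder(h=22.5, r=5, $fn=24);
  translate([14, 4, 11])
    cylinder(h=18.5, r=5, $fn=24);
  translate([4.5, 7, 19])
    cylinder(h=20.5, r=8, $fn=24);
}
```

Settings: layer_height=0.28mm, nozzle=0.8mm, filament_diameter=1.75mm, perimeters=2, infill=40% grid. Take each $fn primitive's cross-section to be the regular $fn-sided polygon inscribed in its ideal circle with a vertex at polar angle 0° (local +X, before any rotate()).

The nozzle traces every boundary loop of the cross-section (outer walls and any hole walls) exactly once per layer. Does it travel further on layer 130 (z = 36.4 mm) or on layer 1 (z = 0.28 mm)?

Layer 130 (z = 36.4): the cylinder does not reach this height (z outside [0, 22.5]); the cylinder at (14, 4) does not reach this height (z outside [11, 29.5]); the r=8 cylinder at (4.5, 7) contributes a regular 24-gon of circumradius 8 (perimeter = 2·24·8.000·sin(180°/24) = 50.12 mm); Combining (union): only the r=8 cylinder at (4.5, 7) is present, so the union is just that shape — boundary = 50.12 mm. So its perimeter = 50.12 mm. Layer 1 (z = 0.28): the r=5 cylinder gives a regular 24-gon of circumradius 5 (constant along its height) (perimeter = 2·24·5.000·sin(180°/24) = 31.33 mm); the cylinder at (14, 4) is absent (z outside [11, 29.5]); the cylinder at (4.5, 7) does not reach this height (z outside [19, 39.5]); Merging all regions: only the r=5 cylinder is present, so the union is just that shape — boundary = 31.33 mm. So its perimeter = 31.33 mm. Layer 130 is larger (50.12 vs 31.33 mm).

layer 130 (z = 36.4 mm)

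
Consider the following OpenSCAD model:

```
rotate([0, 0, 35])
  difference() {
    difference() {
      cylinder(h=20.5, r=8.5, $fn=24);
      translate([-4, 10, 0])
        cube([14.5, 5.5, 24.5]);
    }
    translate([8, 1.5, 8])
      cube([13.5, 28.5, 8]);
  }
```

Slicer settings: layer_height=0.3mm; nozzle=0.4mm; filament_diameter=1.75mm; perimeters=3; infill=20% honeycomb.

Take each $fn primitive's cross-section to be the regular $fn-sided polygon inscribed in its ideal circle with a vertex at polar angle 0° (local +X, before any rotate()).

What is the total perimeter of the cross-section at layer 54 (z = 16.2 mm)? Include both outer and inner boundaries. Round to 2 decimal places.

At z = 16.2 mm: the r=8.5 cylinder contributes a regular 24-gon of circumradius 8.5 (perimeter = 2·24·8.500·sin(180°/24) = 53.25 mm); the cube at (-4, 10) (footprint 14.5×5.5) is included at this height (perimeter 40.00 mm); Taking the first minus the rest: starting from the r=8.5 cylinder, the 14.5×5.5 cube at (-4, 10) misses the remaining region (no effect) — boundary = 53.25 mm; the cube at (8, 1.5) is absent (z outside [8, 16]); Taking the first minus the rest: none of the subtracted shapes is present at this height, so the result so far is unchanged — boundary = 53.25 mm; (whole slice rotated 35° about Z — lengths, areas and connectivity unchanged). Overall, the cross-section is a single solid region. Total boundary length (outer) = 53.25 mm.

53.25 mm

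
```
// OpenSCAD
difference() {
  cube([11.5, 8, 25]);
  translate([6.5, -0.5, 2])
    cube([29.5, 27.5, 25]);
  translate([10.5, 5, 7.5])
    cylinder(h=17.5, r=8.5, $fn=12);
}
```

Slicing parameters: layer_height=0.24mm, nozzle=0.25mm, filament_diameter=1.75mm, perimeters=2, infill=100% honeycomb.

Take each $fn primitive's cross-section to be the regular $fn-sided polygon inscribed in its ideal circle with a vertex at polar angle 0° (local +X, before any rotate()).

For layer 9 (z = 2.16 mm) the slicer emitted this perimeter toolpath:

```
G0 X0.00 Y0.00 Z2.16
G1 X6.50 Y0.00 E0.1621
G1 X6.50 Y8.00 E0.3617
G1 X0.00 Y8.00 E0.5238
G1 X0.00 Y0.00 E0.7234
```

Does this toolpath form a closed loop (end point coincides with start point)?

Start point (G0): (0.00, 0.00). End point (last G1): the path returns to the start — closed.

yes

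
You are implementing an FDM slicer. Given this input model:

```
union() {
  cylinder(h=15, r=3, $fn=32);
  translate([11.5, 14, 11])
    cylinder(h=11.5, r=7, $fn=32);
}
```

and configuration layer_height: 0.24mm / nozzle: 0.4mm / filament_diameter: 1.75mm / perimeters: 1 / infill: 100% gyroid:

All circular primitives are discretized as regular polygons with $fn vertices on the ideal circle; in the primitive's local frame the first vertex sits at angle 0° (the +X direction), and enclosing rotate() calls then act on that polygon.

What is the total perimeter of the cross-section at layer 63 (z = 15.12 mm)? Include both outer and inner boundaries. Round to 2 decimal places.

43.91 mm

At z = 15.12 mm: the cylinder is not intersected at this z (z outside [0, 15]); the cylinder at (11.5, 14): section is a regular 32-gon, circumradius r=7 (perimeter = 2·32·7.000·sin(180°/32) = 43.91 mm); Merging all regions: only the r=7 cylinder at (11.5, 14) is present, so the union is just that shape — boundary = 43.91 mm. Overall, the cross-section is a single solid region. Total boundary length (outer) = 43.91 mm.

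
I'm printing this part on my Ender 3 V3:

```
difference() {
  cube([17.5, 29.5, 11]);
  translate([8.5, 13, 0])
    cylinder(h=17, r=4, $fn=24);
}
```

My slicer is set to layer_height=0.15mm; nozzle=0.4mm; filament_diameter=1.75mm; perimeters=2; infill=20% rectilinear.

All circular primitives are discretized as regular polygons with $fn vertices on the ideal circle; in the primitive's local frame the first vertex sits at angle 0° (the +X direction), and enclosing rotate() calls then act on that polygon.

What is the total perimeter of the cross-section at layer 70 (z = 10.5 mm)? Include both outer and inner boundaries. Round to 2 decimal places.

119.06 mm

At z = 10.5 mm: the cube (footprint 17.5×29.5) is included at this height (perimeter 94.00 mm); the r=4 cylinder at (8.5, 13) gives a regular 24-gon of circumradius 4 (constant along its height) (perimeter = 2·24·4.000·sin(180°/24) = 25.06 mm); Subtracting the remaining from the first: starting from the 17.5×29.5 cube, the r=4 cylinder at (8.5, 13) lies wholly inside it (removes its full 49.69 mm² and its 25.06 mm outline becomes a hole wall) — boundary (outer + 1 inner loop) = 119.06 mm. Overall, the cross-section is one region with 1 hole. Total boundary length (outer + inner) = 119.06 mm.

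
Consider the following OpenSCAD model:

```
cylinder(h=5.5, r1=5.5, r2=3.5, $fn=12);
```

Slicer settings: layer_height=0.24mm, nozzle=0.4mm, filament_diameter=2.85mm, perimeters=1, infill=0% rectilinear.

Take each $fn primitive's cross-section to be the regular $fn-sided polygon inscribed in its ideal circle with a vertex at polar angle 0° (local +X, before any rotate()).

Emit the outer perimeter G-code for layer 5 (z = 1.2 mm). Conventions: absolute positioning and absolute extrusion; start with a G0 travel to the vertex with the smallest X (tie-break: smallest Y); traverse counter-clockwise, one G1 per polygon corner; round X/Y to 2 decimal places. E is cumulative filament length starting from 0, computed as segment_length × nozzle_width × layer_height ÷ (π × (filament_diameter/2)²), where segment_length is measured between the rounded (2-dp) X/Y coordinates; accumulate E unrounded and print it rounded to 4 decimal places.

G0 X-5.06 Y0.00 Z1.20
G1 X-4.39 Y-2.53 E0.0394
G1 X-2.53 Y-4.39 E0.0790
G1 X0.00 Y-5.06 E0.1184
G1 X2.53 Y-4.39 E0.1577
G1 X4.39 Y-2.53 E0.1973
G1 X5.06 Y0.00 E0.2367
G1 X4.39 Y2.53 E0.2761
G1 X2.53 Y4.39 E0.3157
G1 X0.00 Y5.06 E0.3551
G1 X-2.53 Y4.39 E0.3944
G1 X-4.39 Y2.53 E0.4340
G1 X-5.06 Y0.00 E0.4734

At z = 1.2 mm: the cone (r1=5.5→r2=3.5) has section circumradius 5.064 here — a regular 12-gon. The outline is a single polygon with 12 vertices. Extrusion per mm of travel: 0.4 × 0.24 / (π × 1.425²) = 0.015048. Accumulating E over each segment gives final E = 0.4734.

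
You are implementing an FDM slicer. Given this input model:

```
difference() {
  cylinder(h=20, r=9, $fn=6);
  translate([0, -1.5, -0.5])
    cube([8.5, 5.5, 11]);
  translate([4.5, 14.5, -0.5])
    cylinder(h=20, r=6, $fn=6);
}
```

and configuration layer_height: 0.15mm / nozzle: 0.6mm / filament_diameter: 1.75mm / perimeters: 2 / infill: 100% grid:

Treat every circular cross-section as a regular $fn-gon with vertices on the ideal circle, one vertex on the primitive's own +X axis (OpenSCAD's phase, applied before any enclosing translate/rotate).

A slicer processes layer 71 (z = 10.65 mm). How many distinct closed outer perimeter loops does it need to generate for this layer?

1

At z = 10.65 mm: the r=9 cylinder gives a regular 6-gon of circumradius 9 (constant along its height); the cube at (0, -1.5) is absent (z outside [-0.5, 10.5]); the cylinder at (4.5, 14.5): section is a regular 6-gon, circumradius r=6; Taking the first minus the rest: starting from the r=9 cylinder, the r=6 cylinder at (4.5, 14.5) misses the remaining region (no effect) — 1 connected region. The result has 1 disconnected region.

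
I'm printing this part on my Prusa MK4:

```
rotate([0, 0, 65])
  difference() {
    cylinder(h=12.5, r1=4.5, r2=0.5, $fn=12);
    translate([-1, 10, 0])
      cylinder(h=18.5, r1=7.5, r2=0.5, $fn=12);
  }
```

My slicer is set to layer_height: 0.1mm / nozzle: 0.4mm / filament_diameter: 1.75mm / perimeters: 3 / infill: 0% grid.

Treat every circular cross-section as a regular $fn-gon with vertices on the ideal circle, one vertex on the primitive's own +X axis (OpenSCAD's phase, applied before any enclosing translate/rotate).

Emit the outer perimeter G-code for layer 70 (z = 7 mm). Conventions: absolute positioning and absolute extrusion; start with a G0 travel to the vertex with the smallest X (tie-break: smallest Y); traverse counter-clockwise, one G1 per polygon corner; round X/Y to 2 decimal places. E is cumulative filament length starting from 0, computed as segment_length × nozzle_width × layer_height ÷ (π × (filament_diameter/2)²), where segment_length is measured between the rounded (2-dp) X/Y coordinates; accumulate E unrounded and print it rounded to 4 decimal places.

At z = 7 mm: the cone contributes a regular 12-gon of circumradius 2.260 (interpolated between r1=4.5 and r2=0.5 at t=0.560); the cone at (-1, 10): at t=0.378 of its height the radius interpolates to r₁+(r₂−r₁)t = 4.851, giving a regular 12-gon of that circumradius; Subtracting the remaining from the first: starting from the cone, the cone at (-1, 10) misses the remaining region (no effect) — 1 connected region; (whole slice rotated 65° about Z — lengths, areas and connectivity unchanged). The outline is a single polygon with 12 vertices. Extrusion per mm of travel: 0.4 × 0.1 / (π × 0.875²) = 0.016630. Accumulating E over each segment gives final E = 0.2336.

G0 X-2.25 Y-0.20 Z7.00
G1 X-1.85 Y-1.30 E0.0195
G1 X-0.96 Y-2.05 E0.0388
G1 X0.20 Y-2.25 E0.0584
G1 X1.30 Y-1.85 E0.0779
G1 X2.05 Y-0.96 E0.0972
G1 X2.25 Y0.20 E0.1168
G1 X1.85 Y1.30 E0.1363
G1 X0.96 Y2.05 E0.1556
G1 X-0.20 Y2.25 E0.1752
G1 X-1.30 Y1.85 E0.1947
G1 X-2.05 Y0.96 E0.2140
G1 X-2.25 Y-0.20 E0.2336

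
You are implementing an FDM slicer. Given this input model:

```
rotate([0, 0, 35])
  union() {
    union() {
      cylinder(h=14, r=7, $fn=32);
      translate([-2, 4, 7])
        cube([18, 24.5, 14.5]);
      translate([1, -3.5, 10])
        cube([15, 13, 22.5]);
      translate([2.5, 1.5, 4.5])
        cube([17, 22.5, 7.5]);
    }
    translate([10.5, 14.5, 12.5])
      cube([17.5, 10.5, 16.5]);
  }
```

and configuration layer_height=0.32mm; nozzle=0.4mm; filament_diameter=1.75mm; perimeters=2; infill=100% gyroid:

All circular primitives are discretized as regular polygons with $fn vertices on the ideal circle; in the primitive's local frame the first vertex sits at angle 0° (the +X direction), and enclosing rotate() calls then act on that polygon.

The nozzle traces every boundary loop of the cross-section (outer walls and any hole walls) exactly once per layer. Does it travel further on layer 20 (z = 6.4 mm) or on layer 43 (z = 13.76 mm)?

Layer 20 (z = 6.4): the r=7 cylinder gives a regular 32-gon of circumradius 7 (constant along its height) (perimeter = 2·32·7.000·sin(180°/32) = 43.91 mm); the cube at (-2, 4) does not reach this height (z outside [7, 21.5]); the cube at (1, -3.5) does not reach this height (z outside [10, 32.5]); the 17×22.5 cube at (2.5, 1.5) contributes its full rectangle (perimeter 79.00 mm); Combining (union): the regions partially overlap (shared area 14.54 mm²), so the edge portions inside another operand are dropped and the merged outline is re-measured after clipping — boundary = 106.66 mm; the cube at (10.5, 14.5) does not reach this height (z outside [12.5, 29]); Taking the union: only that combined region is present, so the union is just that shape — boundary = 106.66 mm; (whole slice rotated 35° about Z — lengths, areas and connectivity unchanged). So its perimeter = 106.66 mm. Layer 43 (z = 13.76): the r=7 cylinder contributes a regular 32-gon of circumradius 7 (perimeter = 2·32·7.000·sin(180°/32) = 43.91 mm); the cube at (-2, 4) (footprint 18×24.5) is included at this height (perimeter 85.00 mm); the cube at (1, -3.5) (footprint 15×13) is included at this height (perimeter 56.00 mm); the cube at (2.5, 1.5) is not intersected at this z (z outside [4.5, 12]); Merging all regions: the regions partially overlap (shared area 142.35 mm²), so the edge portions inside another operand are dropped and the merged outline is re-measured after clipping — boundary = 109.02 mm; the cube at (10.5, 14.5) (footprint 17.5×10.5) is included at this height (perimeter 56.00 mm); Combining (union): the regions partially overlap (shared area 57.75 mm²), so the edge portions inside another operand are dropped and the merged outline is re-measured after clipping — boundary = 133.02 mm; (rotated 35° about Z; rotation is an isometry so areas/perimeters/island counts are preserved). So its perimeter = 133.02 mm. Layer 43 is larger (133.02 vs 106.66 mm).

layer 43 (z = 13.76 mm)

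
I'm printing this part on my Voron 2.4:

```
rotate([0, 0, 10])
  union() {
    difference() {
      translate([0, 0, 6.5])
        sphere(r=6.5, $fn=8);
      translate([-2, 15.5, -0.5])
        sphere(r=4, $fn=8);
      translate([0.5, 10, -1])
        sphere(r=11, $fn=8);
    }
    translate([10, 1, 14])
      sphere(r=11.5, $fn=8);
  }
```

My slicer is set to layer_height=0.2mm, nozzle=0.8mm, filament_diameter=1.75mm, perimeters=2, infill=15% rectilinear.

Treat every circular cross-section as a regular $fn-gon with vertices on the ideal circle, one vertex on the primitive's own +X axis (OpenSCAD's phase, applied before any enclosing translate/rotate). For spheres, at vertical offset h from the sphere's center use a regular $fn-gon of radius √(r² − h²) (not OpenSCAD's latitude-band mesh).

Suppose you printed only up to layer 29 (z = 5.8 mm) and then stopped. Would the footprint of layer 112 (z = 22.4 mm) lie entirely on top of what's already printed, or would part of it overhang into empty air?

entirely on top

Compare the two slices. At z = 5.8: the r=6.5 sphere slices to a regular 8-gon of circumradius 6.462 (√(r²−h²) with h=0.7 from center) (area = (8/2)·6.462²·sin(360°/8) = 118.12 mm²); the sphere at (-2, 15.5) does not reach this height (|z−center|=6.300 > r=4); the r=11 sphere at (0.5, 10) slices to a regular 8-gon of circumradius 8.646 (√(r²−h²) with h=6.8 from center) (area = (8/2)·8.646²·sin(360°/8) = 211.45 mm²); Subtracting the remaining from the first: starting from the r=6.5 sphere (118.12 mm²), the r=11 sphere at (0.5, 10) partially overlaps it — only the 29.92 mm² overlap (of its 211.45 mm²) is removed, clipping the outline — area = 88.20 mm²; the r=11.5 sphere at (10, 1) contributes a regular 8-gon of circumradius √(11.5²−8.2²) = 8.063 (area = (8/2)·8.063²·sin(360°/8) = 183.88 mm²); Taking the union: the regions partially overlap — summed areas 272.07 mm² minus the doubly-counted overlap 20.20 mm² gives 251.87 mm² — area = 251.87 mm²; (whole slice rotated 10° about Z — lengths, areas and connectivity unchanged). At z = 22.4: the sphere is not intersected at this z (|z−center|=15.900 > r=6.5); the sphere at (-2, 15.5) is absent (|z−center|=22.900 > r=4); the sphere at (0.5, 10) is not intersected at this z (|z−center|=23.400 > r=11); After the difference (first − rest): the first operand is absent here, so nothing remains; the r=11.5 sphere at (10, 1) contributes a regular 8-gon of circumradius √(11.5²−8.4²) = 7.854 (area = (8/2)·7.854²·sin(360°/8) = 174.49 mm²); Merging all regions: only the r=11.5 sphere at (10, 1) is present, so the union is just that shape — area = 174.49 mm²; (rotated 10° about Z; rotation is an isometry so areas/perimeters/island counts are preserved). Checking containment: the cross-section at z = 22.4 is a subset of the cross-section at z = 5.8.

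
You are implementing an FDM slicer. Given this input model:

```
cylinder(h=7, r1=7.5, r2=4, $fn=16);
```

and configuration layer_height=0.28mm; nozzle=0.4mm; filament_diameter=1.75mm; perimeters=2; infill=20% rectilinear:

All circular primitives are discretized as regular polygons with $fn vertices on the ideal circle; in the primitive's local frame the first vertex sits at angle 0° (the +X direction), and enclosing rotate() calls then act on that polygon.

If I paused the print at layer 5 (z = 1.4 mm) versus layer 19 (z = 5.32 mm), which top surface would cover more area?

layer 5 (z = 1.4 mm)

Layer 5 (z = 1.4): the cone contributes a regular 16-gon of circumradius 6.800 (interpolated between r1=7.5 and r2=4 at t=0.200) (area = (16/2)·6.800²·sin(360°/16) = 141.56 mm²). So its area = 141.56 mm². Layer 19 (z = 5.32): the cone contributes a regular 16-gon of circumradius 4.840 (interpolated between r1=7.5 and r2=4 at t=0.760) (area = (16/2)·4.840²·sin(360°/16) = 71.72 mm²). So its area = 71.72 mm². Layer 5 is larger (141.56 vs 71.72 mm²).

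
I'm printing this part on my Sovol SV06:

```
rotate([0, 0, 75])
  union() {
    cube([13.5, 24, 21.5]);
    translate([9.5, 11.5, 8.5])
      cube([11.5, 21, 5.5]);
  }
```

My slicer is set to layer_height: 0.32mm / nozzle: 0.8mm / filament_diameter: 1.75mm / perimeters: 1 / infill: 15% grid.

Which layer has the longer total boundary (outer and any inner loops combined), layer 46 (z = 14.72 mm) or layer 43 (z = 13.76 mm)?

layer 43 (z = 13.76 mm)

Layer 46 (z = 14.72): the cube (footprint 13.5×24) is included at this height (perimeter 75.00 mm); the cube at (9.5, 11.5) is absent (z outside [8.5, 14]); Combining (union): only the 13.5×24 cube is present, so the union is just that shape — boundary = 75.00 mm; (whole slice rotated 75° about Z — lengths, areas and connectivity unchanged). So its perimeter = 75.00 mm. Layer 43 (z = 13.76): the 13.5×24 cube contributes its full rectangle (perimeter 75.00 mm); the cube at (9.5, 11.5) (footprint 11.5×21) is included at this height (perimeter 65.00 mm); Merging all regions: the regions partially overlap (shared area 50.00 mm²), so the edge portions inside another operand are dropped and the merged outline is re-measured after clipping — boundary = 107.00 mm; (rotated 75° about Z; rotation is an isometry so areas/perimeters/island counts are preserved). So its perimeter = 107.00 mm. Layer 43 is larger (107.00 vs 75.00 mm).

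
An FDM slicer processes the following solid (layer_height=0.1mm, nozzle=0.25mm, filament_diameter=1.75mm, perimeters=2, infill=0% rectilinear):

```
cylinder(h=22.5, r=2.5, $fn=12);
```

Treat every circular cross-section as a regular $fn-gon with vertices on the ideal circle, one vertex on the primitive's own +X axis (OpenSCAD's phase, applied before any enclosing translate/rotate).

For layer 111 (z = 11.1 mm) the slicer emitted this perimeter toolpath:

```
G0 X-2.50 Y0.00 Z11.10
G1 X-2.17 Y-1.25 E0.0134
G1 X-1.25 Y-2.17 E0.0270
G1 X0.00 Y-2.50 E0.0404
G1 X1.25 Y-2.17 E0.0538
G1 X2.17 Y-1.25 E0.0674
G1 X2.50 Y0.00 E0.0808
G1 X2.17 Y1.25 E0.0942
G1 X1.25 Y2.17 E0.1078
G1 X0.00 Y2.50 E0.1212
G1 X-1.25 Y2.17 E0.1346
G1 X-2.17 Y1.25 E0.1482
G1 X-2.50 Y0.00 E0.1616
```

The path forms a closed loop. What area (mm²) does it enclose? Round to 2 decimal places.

18.79 mm²

Apply the shoelace formula to the sequence of (X, Y) vertices; enclosed area = 18.79 mm².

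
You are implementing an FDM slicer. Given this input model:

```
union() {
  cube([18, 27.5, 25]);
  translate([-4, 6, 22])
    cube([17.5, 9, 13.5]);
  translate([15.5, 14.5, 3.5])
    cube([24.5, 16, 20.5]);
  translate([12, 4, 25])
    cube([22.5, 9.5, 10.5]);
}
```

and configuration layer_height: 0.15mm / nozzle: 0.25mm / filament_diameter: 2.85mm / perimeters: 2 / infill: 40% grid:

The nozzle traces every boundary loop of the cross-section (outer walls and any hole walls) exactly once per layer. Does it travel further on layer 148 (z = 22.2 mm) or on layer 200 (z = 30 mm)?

layer 148 (z = 22.2 mm)

Layer 148 (z = 22.2): the cube (footprint 18×27.5) is included at this height (perimeter 91.00 mm); the 17.5×9 cube at (-4, 6) contributes its full rectangle (perimeter 53.00 mm); the cube at (15.5, 14.5) (footprint 24.5×16) is included at this height (perimeter 81.00 mm); the cube at (12, 4) is absent (z outside [25, 35.5]); Merging all regions: the regions partially overlap (shared area 154.00 mm²), so the edge portions inside another operand are dropped and the merged outline is re-measured after clipping — boundary = 149.00 mm. So its perimeter = 149.00 mm. Layer 200 (z = 30): the cube is not intersected at this z (z outside [0, 25]); the 17.5×9 cube at (-4, 6) contributes its full rectangle (perimeter 53.00 mm); the cube at (15.5, 14.5) does not reach this height (z outside [3.5, 24]); the cube at (12, 4) is present — its section is the full 22.5×9.5 rectangle (perimeter 64.00 mm); Taking the union: the regions partially overlap (shared area 11.25 mm²), so the edge portions inside another operand are dropped and the merged outline is re-measured after clipping — boundary = 99.00 mm. So its perimeter = 99.00 mm. Layer 148 is larger (149.00 vs 99.00 mm).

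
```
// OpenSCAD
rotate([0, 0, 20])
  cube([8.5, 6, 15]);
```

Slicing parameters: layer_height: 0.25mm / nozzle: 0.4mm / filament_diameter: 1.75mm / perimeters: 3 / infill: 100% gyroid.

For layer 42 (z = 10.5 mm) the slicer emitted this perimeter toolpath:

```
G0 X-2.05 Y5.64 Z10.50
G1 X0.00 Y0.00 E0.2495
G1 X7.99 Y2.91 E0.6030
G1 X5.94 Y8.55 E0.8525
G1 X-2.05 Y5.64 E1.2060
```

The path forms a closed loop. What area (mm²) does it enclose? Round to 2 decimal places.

Apply the shoelace formula to the sequence of (X, Y) vertices; enclosed area = 51.03 mm².

51.03 mm²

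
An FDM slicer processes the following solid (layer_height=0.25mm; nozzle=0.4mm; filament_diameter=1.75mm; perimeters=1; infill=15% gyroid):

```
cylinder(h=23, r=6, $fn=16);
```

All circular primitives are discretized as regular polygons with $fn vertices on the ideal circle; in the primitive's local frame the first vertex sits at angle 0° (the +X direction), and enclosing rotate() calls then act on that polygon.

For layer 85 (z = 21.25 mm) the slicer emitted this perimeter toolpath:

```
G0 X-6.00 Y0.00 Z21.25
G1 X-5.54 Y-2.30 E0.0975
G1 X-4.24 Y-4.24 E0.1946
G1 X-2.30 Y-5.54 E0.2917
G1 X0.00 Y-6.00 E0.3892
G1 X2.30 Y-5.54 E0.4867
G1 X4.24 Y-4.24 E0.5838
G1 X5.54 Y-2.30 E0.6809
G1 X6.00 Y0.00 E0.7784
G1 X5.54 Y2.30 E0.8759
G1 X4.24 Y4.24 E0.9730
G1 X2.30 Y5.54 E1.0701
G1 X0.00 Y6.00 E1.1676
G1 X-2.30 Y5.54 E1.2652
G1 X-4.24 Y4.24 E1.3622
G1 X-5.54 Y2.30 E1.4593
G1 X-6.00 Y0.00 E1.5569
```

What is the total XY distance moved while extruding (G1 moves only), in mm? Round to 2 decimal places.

37.45 mm

Sum the Euclidean lengths of each G1 segment: total = 37.45 mm.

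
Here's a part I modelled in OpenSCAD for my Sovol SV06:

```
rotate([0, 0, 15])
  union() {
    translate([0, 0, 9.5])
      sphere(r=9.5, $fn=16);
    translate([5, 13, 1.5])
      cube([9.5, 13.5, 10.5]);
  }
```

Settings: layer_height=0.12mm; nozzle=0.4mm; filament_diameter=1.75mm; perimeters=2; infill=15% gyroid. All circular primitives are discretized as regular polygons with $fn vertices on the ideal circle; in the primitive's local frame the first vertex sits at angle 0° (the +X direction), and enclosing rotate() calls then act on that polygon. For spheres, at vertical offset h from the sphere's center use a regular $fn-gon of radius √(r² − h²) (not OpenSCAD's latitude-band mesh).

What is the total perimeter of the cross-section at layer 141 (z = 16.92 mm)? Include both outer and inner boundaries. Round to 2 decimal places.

37.04 mm

At z = 16.92 mm: the r=9.5 sphere slices to a regular 16-gon of circumradius 5.932 (√(r²−h²) with h=7.42 from center) (perimeter = 2·16·5.932·sin(180°/16) = 37.04 mm); the cube at (5, 13) is absent (z outside [1.5, 12]); Combining (union): only the r=9.5 sphere is present, so the union is just that shape — boundary = 37.04 mm; (whole slice rotated 15° about Z — lengths, areas and connectivity unchanged). Overall, the cross-section is a single solid region. Total boundary length (outer) = 37.04 mm.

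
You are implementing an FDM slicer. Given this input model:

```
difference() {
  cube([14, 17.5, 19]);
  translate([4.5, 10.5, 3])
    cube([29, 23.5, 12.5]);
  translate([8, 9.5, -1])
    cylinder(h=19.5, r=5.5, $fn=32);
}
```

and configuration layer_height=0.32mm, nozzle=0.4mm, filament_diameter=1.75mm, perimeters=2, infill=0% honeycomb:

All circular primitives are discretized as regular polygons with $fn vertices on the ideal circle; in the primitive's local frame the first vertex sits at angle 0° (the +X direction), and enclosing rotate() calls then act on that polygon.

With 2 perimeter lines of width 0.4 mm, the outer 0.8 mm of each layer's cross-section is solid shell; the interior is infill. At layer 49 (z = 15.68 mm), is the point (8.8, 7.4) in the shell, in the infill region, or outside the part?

At z = 15.68 mm: the 14×17.5 cube contributes its full rectangle; the cube at (4.5, 10.5) does not reach this height (z outside [3, 15.5]); the cylinder at (8, 9.5): section is a regular 32-gon, circumradius r=5.5; After the difference (first − rest): starting from the 14×17.5 cube, the r=5.5 cylinder at (8, 9.5) lies wholly inside it (removes its full 94.42 mm² and its 34.50 mm outline becomes a hole wall) — 1 connected region with 1 hole. Overall, the cross-section is one region with 1 hole. The nearest boundary edge runs (9.07, 4.11)→(10.10, 4.42); distance from the point to it = 3.23 mm. The point is not inside any of the regions above, so it lies outside the cross-section (3.23 mm from the nearest boundary).

outside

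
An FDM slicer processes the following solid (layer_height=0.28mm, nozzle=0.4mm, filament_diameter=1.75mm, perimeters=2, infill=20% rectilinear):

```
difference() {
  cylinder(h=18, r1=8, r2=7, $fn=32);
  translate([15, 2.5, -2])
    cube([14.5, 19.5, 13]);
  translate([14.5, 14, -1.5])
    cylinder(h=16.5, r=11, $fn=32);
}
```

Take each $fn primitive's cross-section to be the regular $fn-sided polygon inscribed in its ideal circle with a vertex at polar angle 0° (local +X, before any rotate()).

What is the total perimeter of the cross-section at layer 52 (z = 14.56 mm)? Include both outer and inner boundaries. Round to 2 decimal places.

At z = 14.56 mm: the cone (r1=8→r2=7) has section circumradius 7.191 here — a regular 32-gon (perimeter = 2·32·7.191·sin(180°/32) = 45.11 mm); the cube at (15, 2.5) is absent (z outside [-2, 11]); the r=11 cylinder at (14.5, 14) contributes a regular 32-gon of circumradius 11 (perimeter = 2·32·11.000·sin(180°/32) = 69.00 mm); After the difference (first − rest): starting from the cone, the r=11 cylinder at (14.5, 14) misses the remaining region (no effect) — boundary = 45.11 mm. Overall, the cross-section is a single solid region. Total boundary length (outer) = 45.11 mm.

45.11 mm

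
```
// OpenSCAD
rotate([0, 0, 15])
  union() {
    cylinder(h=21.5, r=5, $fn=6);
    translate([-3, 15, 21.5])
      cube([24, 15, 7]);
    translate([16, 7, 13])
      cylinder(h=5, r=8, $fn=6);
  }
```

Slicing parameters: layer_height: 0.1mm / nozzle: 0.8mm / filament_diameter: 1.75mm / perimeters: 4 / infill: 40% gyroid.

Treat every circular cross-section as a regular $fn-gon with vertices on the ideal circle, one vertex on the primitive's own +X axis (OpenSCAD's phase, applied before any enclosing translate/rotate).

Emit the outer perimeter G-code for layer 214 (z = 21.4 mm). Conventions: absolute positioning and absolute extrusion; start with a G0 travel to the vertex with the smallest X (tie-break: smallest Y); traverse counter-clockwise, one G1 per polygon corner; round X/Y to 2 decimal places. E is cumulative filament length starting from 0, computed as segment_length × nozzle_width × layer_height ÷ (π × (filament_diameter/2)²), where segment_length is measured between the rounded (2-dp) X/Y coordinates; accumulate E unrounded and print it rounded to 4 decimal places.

G0 X-4.83 Y-1.29 Z21.40
G1 X-1.29 Y-4.83 E0.1665
G1 X3.54 Y-3.54 E0.3328
G1 X4.83 Y1.29 E0.4991
G1 X1.29 Y4.83 E0.6656
G1 X-3.54 Y3.54 E0.8319
G1 X-4.83 Y-1.29 E0.9981

At z = 21.4 mm: the r=5 cylinder contributes a regular 6-gon of circumradius 5; the cube at (-3, 15) is not intersected at this z (z outside [21.5, 28.5]); the cylinder at (16, 7) is not intersected at this z (z outside [13, 18]); Merging all regions: only the r=5 cylinder is present, so the union is just that shape — 1 connected region; (whole slice rotated 15° about Z — lengths, areas and connectivity unchanged). The outline is a single polygon with 6 vertices. Extrusion per mm of travel: 0.8 × 0.1 / (π × 0.875²) = 0.033260. Accumulating E over each segment gives final E = 0.9981.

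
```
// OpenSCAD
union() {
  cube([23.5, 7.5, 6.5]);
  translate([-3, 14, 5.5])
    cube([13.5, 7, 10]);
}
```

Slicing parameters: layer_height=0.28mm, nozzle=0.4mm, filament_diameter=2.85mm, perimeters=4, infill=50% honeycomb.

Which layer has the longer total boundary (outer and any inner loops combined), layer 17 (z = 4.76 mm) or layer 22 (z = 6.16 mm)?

Layer 17 (z = 4.76): the cube (footprint 23.5×7.5) is included at this height (perimeter 62.00 mm); the cube at (-3, 14) is absent (z outside [5.5, 15.5]); Merging all regions: only the 23.5×7.5 cube is present, so the union is just that shape — boundary = 62.00 mm. So its perimeter = 62.00 mm. Layer 22 (z = 6.16): the cube (footprint 23.5×7.5) is included at this height (perimeter 62.00 mm); the 13.5×7 cube at (-3, 14) contributes its full rectangle (perimeter 41.00 mm); Combining (union): the 2 present regions are separate (no shared area or edge), so areas and boundary lengths simply add and each stays a separate island — boundary = 103.00 mm. So its perimeter = 103.00 mm. Layer 22 is larger (103.00 vs 62.00 mm).

layer 22 (z = 6.16 mm)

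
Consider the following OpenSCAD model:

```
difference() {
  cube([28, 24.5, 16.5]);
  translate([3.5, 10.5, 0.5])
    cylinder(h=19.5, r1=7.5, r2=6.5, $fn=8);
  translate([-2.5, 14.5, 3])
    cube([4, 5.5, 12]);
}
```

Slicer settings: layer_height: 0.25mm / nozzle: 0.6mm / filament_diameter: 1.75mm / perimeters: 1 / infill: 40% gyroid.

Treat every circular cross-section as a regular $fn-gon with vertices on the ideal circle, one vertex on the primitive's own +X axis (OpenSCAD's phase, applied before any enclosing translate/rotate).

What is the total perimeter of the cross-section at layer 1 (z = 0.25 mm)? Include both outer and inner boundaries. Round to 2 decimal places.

At z = 0.25 mm: the cube is present — its section is the full 28×24.5 rectangle (perimeter 105.00 mm); the cone at (3.5, 10.5) is absent (z outside [0.5, 20]); the cube at (-2.5, 14.5) is not intersected at this z (z outside [3, 15]); Subtracting the remaining from the first: none of the subtracted shapes is present at this height, so the 28×24.5 cube is unchanged — boundary = 105.00 mm. Overall, the cross-section is a single solid region. Total boundary length (outer) = 105.00 mm.

105.00 mm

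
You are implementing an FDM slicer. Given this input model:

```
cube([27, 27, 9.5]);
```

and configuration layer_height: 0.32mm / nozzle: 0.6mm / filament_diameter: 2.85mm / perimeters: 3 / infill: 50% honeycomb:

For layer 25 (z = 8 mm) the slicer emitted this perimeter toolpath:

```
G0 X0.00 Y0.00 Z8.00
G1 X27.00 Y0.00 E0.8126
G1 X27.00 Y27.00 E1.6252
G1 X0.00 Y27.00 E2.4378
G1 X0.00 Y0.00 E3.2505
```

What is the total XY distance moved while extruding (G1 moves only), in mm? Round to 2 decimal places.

108.00 mm

Sum the Euclidean lengths of each G1 segment: total = 108.00 mm.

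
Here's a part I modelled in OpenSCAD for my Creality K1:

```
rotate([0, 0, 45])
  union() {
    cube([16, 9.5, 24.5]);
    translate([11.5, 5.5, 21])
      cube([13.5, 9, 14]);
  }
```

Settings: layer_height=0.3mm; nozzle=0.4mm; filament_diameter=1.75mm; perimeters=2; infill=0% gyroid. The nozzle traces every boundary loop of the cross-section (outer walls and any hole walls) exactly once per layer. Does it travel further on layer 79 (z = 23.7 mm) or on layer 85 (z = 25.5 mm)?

Layer 79 (z = 23.7): the cube is present — its section is the full 16×9.5 rectangle (perimeter 51.00 mm); the cube at (11.5, 5.5) is present — its section is the full 13.5×9 rectangle (perimeter 45.00 mm); Taking the union: the regions partially overlap (shared area 18.00 mm²), so the edge portions inside another operand are dropped and the merged outline is re-measured after clipping — boundary = 79.00 mm; (whole slice rotated 45° about Z — lengths, areas and connectivity unchanged). So its perimeter = 79.00 mm. Layer 85 (z = 25.5): the cube is not intersected at this z (z outside [0, 24.5]); the cube at (11.5, 5.5) is present — its section is the full 13.5×9 rectangle (perimeter 45.00 mm); Combining (union): only the 13.5×9 cube at (11.5, 5.5) is present, so the union is just that shape — boundary = 45.00 mm; (rotated 45° about Z; rotation is an isometry so areas/perimeters/island counts are preserved). So its perimeter = 45.00 mm. Layer 79 is larger (79.00 vs 45.00 mm).

layer 79 (z = 23.7 mm)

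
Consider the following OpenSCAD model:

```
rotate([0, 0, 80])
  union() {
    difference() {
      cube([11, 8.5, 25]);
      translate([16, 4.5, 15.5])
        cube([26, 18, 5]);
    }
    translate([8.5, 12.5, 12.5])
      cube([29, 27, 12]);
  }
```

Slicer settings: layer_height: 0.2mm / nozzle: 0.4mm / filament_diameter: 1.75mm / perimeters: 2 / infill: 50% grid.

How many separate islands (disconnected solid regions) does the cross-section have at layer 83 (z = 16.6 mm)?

At z = 16.6 mm: the 11×8.5 cube contributes its full rectangle; the cube at (16, 4.5) (footprint 26×18) is included at this height; After the difference (first − rest): starting from the 11×8.5 cube, the 26×18 cube at (16, 4.5) misses the remaining region (no effect) — 1 connected region; the 29×27 cube at (8.5, 12.5) contributes its full rectangle; Combining (union): the 2 present regions are separate (no shared area or edge), so areas and boundary lengths simply add and each stays a separate island — 2 connected regions; (rotated 80° about Z; rotation is an isometry so areas/perimeters/island counts are preserved). Overall, the cross-section has 2 separate islands. Island count = 2.

2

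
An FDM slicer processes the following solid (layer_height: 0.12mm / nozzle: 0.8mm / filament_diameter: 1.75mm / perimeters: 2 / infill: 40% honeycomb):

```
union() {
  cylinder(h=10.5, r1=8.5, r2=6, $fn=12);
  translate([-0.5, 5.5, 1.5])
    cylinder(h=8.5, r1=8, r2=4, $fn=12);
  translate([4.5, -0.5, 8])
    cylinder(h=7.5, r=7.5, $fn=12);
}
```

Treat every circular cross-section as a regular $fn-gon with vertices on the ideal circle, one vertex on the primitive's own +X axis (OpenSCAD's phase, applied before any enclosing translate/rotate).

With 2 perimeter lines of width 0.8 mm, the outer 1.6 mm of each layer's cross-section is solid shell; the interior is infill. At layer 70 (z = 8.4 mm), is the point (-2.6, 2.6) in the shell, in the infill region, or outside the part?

infill

At z = 8.4 mm: the cone: at t=0.800 of its height the radius interpolates to r₁+(r₂−r₁)t = 6.500, giving a regular 12-gon of that circumradius; the cone at (-0.5, 5.5): at t=0.812 of its height the radius interpolates to r₁+(r₂−r₁)t = 4.753, giving a regular 12-gon of that circumradius; the r=7.5 cylinder at (4.5, -0.5) gives a regular 12-gon of circumradius 7.5 (constant along its height); Combining (union): the regions partially overlap (shared area 123.62 mm²), so overlapping operands fuse into one piece — 1 connected region. Overall, the cross-section is a single solid region. The nearest boundary edge runs (-5.63, 3.25)→(-4.86, 4.02); distance from the point to it = 2.67 mm. The point is inside the cross-section and 2.67 mm from the nearest boundary — more than the 1.6 mm shell width (2 × 0.8), so it's in the infill interior.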